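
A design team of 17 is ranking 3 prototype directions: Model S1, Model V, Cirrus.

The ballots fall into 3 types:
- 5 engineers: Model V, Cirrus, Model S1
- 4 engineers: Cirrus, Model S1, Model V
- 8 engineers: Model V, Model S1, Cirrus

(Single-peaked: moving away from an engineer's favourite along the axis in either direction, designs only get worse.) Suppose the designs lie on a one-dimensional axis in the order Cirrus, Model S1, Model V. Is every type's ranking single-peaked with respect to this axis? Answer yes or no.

no

Axis positions: Cirrus=1, Model S1=2, Model V=3.
Type 1: ranking walks positions 3-1-2; Cirrus is ranked above Model S1 even though Model S1 lies between Cirrus and the peak Model V on the axis — preferences dip and rise again. Not single-peaked.
Type 2 (peak Cirrus at position 1): ranking walks positions 1-2-3, expanding outward from the peak — single-peaked.
Type 3 (peak Model V at position 3): ranking walks positions 3-2-1, expanding outward from the peak — single-peaked.
Type 1 violates single-peakedness, so the profile is not single-peaked on this axis.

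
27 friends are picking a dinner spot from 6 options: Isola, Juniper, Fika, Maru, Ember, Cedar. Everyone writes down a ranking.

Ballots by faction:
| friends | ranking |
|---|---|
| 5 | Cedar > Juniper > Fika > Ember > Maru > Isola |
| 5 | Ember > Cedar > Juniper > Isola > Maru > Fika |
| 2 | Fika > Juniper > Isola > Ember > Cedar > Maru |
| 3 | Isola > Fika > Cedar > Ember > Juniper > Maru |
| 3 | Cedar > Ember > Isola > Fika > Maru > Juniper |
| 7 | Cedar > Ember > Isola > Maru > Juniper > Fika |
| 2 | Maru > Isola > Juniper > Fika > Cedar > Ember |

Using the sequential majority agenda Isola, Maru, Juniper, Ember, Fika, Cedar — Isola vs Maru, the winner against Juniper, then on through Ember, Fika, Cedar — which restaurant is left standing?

Round 1: Isola vs Maru — 20–7, Isola advances.
Round 2: Isola vs Juniper — 15–12, Isola advances.
Round 3: Isola vs Ember — 7–20, Ember advances.
Round 4: Ember vs Fika — 15–12, Ember advances.
Round 5: Ember vs Cedar — 7–20, Cedar advances.
The agenda winner is Cedar.

Cedar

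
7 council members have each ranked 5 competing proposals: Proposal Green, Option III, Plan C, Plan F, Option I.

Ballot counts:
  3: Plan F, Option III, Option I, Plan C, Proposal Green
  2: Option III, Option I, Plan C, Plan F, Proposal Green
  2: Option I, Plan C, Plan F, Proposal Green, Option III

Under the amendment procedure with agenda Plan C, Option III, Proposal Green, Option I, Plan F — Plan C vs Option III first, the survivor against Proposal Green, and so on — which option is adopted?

Plan F

Round 1: Plan C vs Option III — 2–5, Option III advances.
Round 2: Option III vs Proposal Green — 5–2, Option III advances.
Round 3: Option III vs Option I — 5–2, Option III advances.
Round 4: Option III vs Plan F — 2–5, Plan F advances.
The agenda winner is Plan F.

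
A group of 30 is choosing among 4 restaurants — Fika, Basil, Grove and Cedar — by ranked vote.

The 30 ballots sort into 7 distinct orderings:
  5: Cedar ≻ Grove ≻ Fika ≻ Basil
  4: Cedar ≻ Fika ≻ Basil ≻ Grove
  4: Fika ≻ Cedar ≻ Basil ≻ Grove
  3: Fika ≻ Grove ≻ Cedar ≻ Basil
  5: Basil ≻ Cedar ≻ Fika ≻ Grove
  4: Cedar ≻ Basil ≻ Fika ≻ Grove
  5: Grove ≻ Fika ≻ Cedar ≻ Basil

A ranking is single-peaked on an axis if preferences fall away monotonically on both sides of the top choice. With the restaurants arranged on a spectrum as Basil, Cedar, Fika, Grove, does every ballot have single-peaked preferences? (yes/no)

Axis positions: Basil=1, Cedar=2, Fika=3, Grove=4.
Bloc 1: ranking walks positions 2-4-3-1; Grove is ranked above Fika even though Fika lies between Grove and the peak Cedar on the axis — preferences dip and rise again. Not single-peaked.
Bloc 2 (peak Cedar at position 2): ranking walks positions 2-3-1-4, expanding outward from the peak — single-peaked.
Bloc 3 (peak Fika at position 3): ranking walks positions 3-2-1-4, expanding outward from the peak — single-peaked.
Bloc 4 (peak Fika at position 3): ranking walks positions 3-4-2-1, expanding outward from the peak — single-peaked.
Bloc 5 (peak Basil at position 1): ranking walks positions 1-2-3-4, expanding outward from the peak — single-peaked.
Bloc 6 (peak Cedar at position 2): ranking walks positions 2-1-3-4, expanding outward from the peak — single-peaked.
Bloc 7 (peak Grove at position 4): ranking walks positions 4-3-2-1, expanding outward from the peak — single-peaked.
Bloc 1 violates single-peakedness, so the profile is not single-peaked on this axis.

no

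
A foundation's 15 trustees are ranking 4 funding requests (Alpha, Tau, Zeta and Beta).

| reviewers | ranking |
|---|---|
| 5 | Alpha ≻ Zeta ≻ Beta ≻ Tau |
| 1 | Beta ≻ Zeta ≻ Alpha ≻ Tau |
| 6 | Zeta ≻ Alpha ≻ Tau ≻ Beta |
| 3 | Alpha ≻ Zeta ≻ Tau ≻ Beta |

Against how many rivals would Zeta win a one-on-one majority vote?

2

Zeta against each rival (15 reviewers):
Zeta vs Alpha: Zeta is ranked higher on 1+6 = 7 ballots, Alpha on 8. Alpha wins 8–7.
Zeta vs Tau: Zeta is ranked higher on 5+1+6+3 = 15 ballots, Tau on 0. Zeta wins 15–0.
Zeta vs Beta: Zeta, 14–1.
Zeta beats Tau, Beta; loses to Alpha — 2 pairwise wins.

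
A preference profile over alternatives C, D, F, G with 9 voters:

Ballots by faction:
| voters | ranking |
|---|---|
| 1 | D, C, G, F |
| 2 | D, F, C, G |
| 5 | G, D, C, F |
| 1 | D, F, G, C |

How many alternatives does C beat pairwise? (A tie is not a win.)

C against each rival (9 voters):
C vs D: D wins 9–0.
C vs F: C wins 6–3.
C vs G: G wins 6–3.
C beats F; loses to D, G — 1 pairwise win.

1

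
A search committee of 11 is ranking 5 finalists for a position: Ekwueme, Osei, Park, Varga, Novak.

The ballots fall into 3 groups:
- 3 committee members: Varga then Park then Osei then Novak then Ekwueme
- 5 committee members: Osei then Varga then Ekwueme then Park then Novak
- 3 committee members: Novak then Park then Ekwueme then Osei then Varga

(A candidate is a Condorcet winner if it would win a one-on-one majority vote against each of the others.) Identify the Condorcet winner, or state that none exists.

Pairwise majorities:
Ekwueme–Osei: Osei 8–3.
Ekwueme–Park: Park 6–5.
Ekwueme vs Varga: Varga wins 8–3.
Ekwueme vs Novak: Novak wins 6–5.
Osei–Park: Park 6–5.
Osei vs Varga: 8 to 3, Osei.
Osei vs Novak: 8 to 3, Osei.
Park vs Varga: Varga wins 8–3.
Park vs Novak: 8 to 3, Park.
Varga vs Novak: Varga, 8–3.
Each candidate drops at least one matchup (Ekwueme loses to Osei; Osei loses to Park; Park loses to Varga; Varga loses to Osei; Novak loses to Osei); the cycle Osei → Varga → Park → Osei rules out a Condorcet winner.

none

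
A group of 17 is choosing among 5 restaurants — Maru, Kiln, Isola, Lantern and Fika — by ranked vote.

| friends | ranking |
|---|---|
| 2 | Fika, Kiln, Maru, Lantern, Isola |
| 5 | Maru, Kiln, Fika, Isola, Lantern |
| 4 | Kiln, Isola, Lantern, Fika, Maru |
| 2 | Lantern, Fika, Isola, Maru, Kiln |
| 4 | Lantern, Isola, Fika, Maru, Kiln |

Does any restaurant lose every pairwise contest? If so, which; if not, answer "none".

none

Pairwise majorities:
Maru vs Kiln: 5+2+4 = 11 for Maru, 6 for Kiln — Maru by 11–6.
Maru vs Isola: 7 to 10, Isola.
Maru–Lantern: Lantern 10–7.
Maru vs Fika: Fika wins 12–5.
Kiln vs Isola: 11 to 6, Kiln.
Kiln vs Lantern: Kiln, 11–6.
Kiln vs Fika: Kiln, 9–8.
Isola vs Lantern: 9 to 8, Isola.
Isola vs Fika: 4+4 = 8 for Isola, 9 for Fika — Fika by 9–8.
Lantern vs Fika: Lantern, 10–7.
No restaurant is winless: Maru beats Kiln; Kiln beats Isola; Isola beats Maru; Lantern beats Maru; Fika beats Maru. There is no Condorcet loser.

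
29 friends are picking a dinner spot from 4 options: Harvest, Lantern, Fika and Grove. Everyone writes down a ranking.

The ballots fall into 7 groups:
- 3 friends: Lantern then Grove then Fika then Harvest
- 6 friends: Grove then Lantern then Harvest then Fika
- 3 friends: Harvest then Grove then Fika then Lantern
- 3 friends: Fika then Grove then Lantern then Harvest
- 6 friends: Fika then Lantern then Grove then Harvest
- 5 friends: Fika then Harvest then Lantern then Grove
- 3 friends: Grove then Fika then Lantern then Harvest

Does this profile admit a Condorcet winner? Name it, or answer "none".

Grove

Head-to-head results (29 friends):
Harvest vs Lantern: 3+5 = 8 for Harvest, 21 for Lantern — Lantern by 21–8.
Harvest vs Fika: Harvest is ranked higher on 6+3 = 9 ballots, Fika on 20. Fika wins 20–9.
Harvest vs Grove: 3+5 = 8 for Harvest, 21 for Grove — Grove by 21–8.
Lantern vs Fika: 3+6 = 9 for Lantern, 20 for Fika — Fika by 20–9.
Lantern vs Grove: 3+6+5 = 14 for Lantern, 15 for Grove — Grove by 15–14.
Fika vs Grove: Fika preferred on 3+6+5 = 14 ballots; Grove wins 15–14.
Grove beats each of Harvest, Lantern, Fika — Grove is the Condorcet winner.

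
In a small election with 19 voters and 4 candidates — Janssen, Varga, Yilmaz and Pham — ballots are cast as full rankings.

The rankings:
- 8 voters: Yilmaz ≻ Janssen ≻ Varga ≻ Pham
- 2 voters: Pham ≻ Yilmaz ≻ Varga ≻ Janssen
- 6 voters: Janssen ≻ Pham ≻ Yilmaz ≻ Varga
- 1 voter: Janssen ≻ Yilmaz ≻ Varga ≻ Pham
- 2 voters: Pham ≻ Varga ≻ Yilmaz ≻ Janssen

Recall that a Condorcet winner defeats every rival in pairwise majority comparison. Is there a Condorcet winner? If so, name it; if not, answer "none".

Pairwise majorities:
Janssen vs Varga: 8+6+1 = 15 for Janssen, 4 for Varga — Janssen by 15–4.
Janssen vs Yilmaz: 6+1 = 7 for Janssen, 12 for Yilmaz — Yilmaz by 12–7.
Janssen vs Pham: 15 to 4, Janssen.
Varga vs Yilmaz: 2 for Varga, 17 for Yilmaz — Yilmaz by 17–2.
Varga vs Pham: 9 to 10, Pham.
Yilmaz vs Pham: 8+1 = 9 for Yilmaz, 10 for Pham — Pham by 10–9.
Every candidate loses at least once (Janssen loses to Yilmaz; Varga loses to Janssen; Yilmaz loses to Pham; Pham loses to Janssen). The majority relation contains the cycle Janssen → Pham → Yilmaz → Janssen, so there is no Condorcet winner.

none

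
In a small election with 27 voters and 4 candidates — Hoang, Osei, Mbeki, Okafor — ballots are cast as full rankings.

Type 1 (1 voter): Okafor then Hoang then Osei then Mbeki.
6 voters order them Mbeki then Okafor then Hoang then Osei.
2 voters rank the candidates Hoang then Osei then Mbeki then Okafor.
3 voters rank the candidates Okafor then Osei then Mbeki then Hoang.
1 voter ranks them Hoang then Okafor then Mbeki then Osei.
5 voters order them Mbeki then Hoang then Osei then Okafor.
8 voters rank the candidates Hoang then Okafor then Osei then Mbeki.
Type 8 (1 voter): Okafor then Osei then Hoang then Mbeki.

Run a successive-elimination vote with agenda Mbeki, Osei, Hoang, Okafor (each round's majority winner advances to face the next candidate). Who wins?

Hoang

Round 1: Mbeki vs Osei — 12–15, Osei advances.
Round 2: Osei vs Hoang — 4–23, Hoang advances.
Round 3: Hoang vs Okafor — 16–11, Hoang advances.
The agenda winner is Hoang.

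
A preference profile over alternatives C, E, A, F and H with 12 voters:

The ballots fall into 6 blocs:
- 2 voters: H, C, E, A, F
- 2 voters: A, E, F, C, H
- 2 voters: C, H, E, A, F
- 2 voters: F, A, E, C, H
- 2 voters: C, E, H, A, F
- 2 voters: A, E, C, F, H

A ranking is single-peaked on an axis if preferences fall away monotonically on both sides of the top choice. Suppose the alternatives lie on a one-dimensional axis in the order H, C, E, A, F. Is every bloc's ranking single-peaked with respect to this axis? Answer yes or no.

Axis positions: H=1, C=2, E=3, A=4, F=5.
Bloc 1 (peak H at position 1): ranking walks positions 1-2-3-4-5, expanding outward from the peak — single-peaked.
Bloc 2 (peak A at position 4): ranking walks positions 4-3-5-2-1, expanding outward from the peak — single-peaked.
Bloc 3 (peak C at position 2): ranking walks positions 2-1-3-4-5, expanding outward from the peak — single-peaked.
Bloc 4 (peak F at position 5): ranking walks positions 5-4-3-2-1, expanding outward from the peak — single-peaked.
Bloc 5 (peak C at position 2): ranking walks positions 2-3-1-4-5, expanding outward from the peak — single-peaked.
Bloc 6 (peak A at position 4): ranking walks positions 4-3-2-5-1, expanding outward from the peak — single-peaked.
Every ranking is single-peaked on this axis.

yes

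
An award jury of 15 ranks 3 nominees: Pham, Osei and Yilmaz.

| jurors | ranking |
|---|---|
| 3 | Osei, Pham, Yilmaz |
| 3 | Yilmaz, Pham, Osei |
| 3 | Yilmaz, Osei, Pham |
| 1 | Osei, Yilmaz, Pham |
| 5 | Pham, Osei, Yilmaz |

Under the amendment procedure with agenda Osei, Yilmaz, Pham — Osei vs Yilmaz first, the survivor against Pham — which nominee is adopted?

Pham

Round 1: Osei vs Yilmaz — 9–6, Osei advances.
Round 2: Osei vs Pham — 7–8, Pham advances.
Pham survives the agenda.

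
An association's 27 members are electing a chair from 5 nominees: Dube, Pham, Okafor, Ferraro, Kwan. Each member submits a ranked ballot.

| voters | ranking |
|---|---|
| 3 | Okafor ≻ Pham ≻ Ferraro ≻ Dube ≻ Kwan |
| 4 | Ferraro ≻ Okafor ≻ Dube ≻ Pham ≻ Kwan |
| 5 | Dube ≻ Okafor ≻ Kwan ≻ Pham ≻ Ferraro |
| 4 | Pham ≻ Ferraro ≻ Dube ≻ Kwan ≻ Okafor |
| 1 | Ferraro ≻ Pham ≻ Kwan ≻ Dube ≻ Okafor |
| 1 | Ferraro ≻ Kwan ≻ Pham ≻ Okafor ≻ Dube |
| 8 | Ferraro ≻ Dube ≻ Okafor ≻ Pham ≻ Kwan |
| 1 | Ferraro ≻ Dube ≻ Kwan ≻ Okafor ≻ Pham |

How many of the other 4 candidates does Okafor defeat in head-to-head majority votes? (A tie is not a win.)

Okafor against each rival (27 voters):
Okafor–Dube: Dube 19–8.
Okafor vs Pham: Okafor wins 21–6.
Okafor vs Ferraro: Okafor preferred on 3+5 = 8 ballots; Ferraro wins 19–8.
Okafor vs Kwan: Okafor, 20–7.
Okafor beats Pham, Kwan; loses to Dube, Ferraro — 2 pairwise wins.

2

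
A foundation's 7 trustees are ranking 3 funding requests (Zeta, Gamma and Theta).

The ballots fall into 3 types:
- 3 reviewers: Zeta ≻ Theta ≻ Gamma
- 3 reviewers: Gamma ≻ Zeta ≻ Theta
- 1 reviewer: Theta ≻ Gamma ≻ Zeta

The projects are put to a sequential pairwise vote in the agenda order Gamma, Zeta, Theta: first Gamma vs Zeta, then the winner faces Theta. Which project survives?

Round 1: Gamma vs Zeta — 4–3, Gamma advances.
Round 2: Gamma vs Theta — 3–4, Theta advances.
Theta survives the agenda.

Theta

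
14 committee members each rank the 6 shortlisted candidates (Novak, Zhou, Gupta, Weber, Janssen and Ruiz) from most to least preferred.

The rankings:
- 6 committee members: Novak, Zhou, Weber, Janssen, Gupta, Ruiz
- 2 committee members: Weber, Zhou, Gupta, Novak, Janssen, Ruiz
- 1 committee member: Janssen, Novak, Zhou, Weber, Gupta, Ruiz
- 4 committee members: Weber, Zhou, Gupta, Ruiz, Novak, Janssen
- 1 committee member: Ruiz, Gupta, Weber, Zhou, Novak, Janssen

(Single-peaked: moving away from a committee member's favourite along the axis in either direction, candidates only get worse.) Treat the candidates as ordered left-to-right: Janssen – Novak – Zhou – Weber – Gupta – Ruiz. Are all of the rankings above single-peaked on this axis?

yes

Axis positions: Janssen=1, Novak=2, Zhou=3, Weber=4, Gupta=5, Ruiz=6.
Ballot type 1 (peak Novak at position 2): ranking walks positions 2-3-4-1-5-6, expanding outward from the peak — single-peaked.
Ballot type 2 (peak Weber at position 4): ranking walks positions 4-3-5-2-1-6, expanding outward from the peak — single-peaked.
Ballot type 3 (peak Janssen at position 1): ranking walks positions 1-2-3-4-5-6, expanding outward from the peak — single-peaked.
Ballot type 4 (peak Weber at position 4): ranking walks positions 4-3-5-6-2-1, expanding outward from the peak — single-peaked.
Ballot type 5 (peak Ruiz at position 6): ranking walks positions 6-5-4-3-2-1, expanding outward from the peak — single-peaked.
Every ranking is single-peaked on this axis.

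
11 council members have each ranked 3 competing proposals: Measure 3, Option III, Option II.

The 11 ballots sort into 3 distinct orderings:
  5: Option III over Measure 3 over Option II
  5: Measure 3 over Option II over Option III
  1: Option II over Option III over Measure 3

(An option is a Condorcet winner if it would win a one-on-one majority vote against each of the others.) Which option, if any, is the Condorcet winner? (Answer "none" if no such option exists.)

Head-to-head results (11 council members):
Measure 3 vs Option III: 5 for Measure 3, 6 for Option III — Option III by 6–5.
Measure 3 vs Option II: 10 to 1, Measure 3.
Option III vs Option II: Option II wins 6–5.
Every option loses at least once (Measure 3 loses to Option III; Option III loses to Option II; Option II loses to Measure 3). The majority relation contains the cycle Measure 3 > Option II > Option III > Measure 3, so there is no Condorcet winner.

none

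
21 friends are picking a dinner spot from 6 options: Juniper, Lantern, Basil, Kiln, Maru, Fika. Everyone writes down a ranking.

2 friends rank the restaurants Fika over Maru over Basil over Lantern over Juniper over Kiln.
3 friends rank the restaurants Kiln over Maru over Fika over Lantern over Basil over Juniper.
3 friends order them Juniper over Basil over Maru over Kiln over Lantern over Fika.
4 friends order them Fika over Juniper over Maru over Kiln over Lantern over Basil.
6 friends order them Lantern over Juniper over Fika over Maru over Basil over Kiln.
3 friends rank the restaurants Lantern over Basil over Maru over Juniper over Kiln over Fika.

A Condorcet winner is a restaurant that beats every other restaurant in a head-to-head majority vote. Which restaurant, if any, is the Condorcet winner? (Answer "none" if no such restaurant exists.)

Head-to-head results (21 friends):
Juniper vs Lantern: 7 to 14, Lantern.
Juniper vs Basil: Juniper is ranked higher on 3+4+6 = 13 ballots, Basil on 8. Juniper wins 13–8.
Juniper vs Kiln: 18 to 3, Juniper.
Juniper vs Maru: Juniper is ranked higher on 3+4+6 = 13 ballots, Maru on 8. Juniper wins 13–8.
Juniper vs Fika: 12 to 9, Juniper.
Lantern vs Basil: Lantern preferred on 3+4+6+3 = 16 ballots; Lantern wins 16–5.
Lantern vs Kiln: 2+6+3 = 11 for Lantern, 10 for Kiln — Lantern by 11–10.
Lantern vs Maru: Lantern is ranked higher on 6+3 = 9 ballots, Maru on 12. Maru wins 12–9.
Lantern vs Fika: Lantern preferred on 3+6+3 = 12 ballots; Lantern wins 12–9.
Basil vs Kiln: 14 to 7, Basil.
Basil vs Maru: 3+3 = 6 for Basil, 15 for Maru — Maru by 15–6.
Basil vs Fika: Basil is ranked higher on 3+3 = 6 ballots, Fika on 15. Fika wins 15–6.
Kiln vs Maru: 3 to 18, Maru.
Kiln vs Fika: 9 to 12, Fika.
Maru vs Fika: Maru preferred on 3+3+3 = 9 ballots; Fika wins 12–9.
Every restaurant loses at least once (Juniper loses to Lantern; Lantern loses to Maru; Basil loses to Juniper; Kiln loses to Juniper; Maru loses to Juniper; Fika loses to Juniper). The majority relation contains the cycle Juniper > Maru > Lantern > Juniper, so there is no Condorcet winner.

none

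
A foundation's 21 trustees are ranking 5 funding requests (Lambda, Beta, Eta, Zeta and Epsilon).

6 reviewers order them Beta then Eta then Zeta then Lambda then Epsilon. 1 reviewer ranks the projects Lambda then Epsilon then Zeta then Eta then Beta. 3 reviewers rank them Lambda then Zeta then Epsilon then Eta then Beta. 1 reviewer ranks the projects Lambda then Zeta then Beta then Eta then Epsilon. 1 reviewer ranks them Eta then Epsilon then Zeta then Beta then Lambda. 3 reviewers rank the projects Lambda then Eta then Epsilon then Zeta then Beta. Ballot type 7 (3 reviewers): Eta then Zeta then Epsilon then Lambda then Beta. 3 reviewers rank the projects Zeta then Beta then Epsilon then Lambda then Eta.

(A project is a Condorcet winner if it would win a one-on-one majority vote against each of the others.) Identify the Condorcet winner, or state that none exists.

Check each pair by majority over 21 ballots:
Lambda vs Beta: Lambda, 11–10.
Lambda–Eta: Lambda 11–10.
Lambda vs Zeta: Zeta, 13–8.
Lambda vs Epsilon: Lambda, 14–7.
Beta vs Eta: Eta, 11–10.
Beta–Zeta: Zeta 15–6.
Beta vs Epsilon: Epsilon wins 11–10.
Eta–Zeta: Eta 13–8.
Eta–Epsilon: Eta 14–7.
Zeta–Epsilon: Zeta 16–5.
Every project loses at least once (Lambda loses to Zeta; Beta loses to Lambda; Eta loses to Lambda; Zeta loses to Eta; Epsilon loses to Lambda). The majority relation contains the cycle Lambda > Eta > Zeta > Lambda, so there is no Condorcet winner.

none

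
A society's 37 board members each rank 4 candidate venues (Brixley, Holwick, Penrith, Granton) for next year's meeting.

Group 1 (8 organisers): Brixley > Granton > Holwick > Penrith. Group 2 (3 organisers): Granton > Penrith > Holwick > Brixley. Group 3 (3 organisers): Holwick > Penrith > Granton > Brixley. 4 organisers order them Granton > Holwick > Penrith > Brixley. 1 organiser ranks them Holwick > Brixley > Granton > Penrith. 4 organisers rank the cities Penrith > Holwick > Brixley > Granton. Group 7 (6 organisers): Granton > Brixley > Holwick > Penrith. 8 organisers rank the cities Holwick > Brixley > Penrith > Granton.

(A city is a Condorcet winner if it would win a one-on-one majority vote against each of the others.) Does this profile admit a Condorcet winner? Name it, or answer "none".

Check each pair by majority over 37 ballots:
Brixley vs Holwick: 14 to 23, Holwick.
Brixley vs Penrith: 23 to 14, Brixley.
Brixley vs Granton: 21 to 16, Brixley.
Holwick vs Penrith: Holwick is ranked higher on 8+3+4+1+6+8 = 30 ballots, Penrith on 7. Holwick wins 30–7.
Holwick–Granton: Granton 21–16.
Penrith vs Granton: 15 to 22, Granton.
Every city loses at least once (Brixley loses to Holwick; Holwick loses to Granton; Penrith loses to Brixley; Granton loses to Brixley). The majority relation contains the cycle Brixley > Granton > Holwick > Brixley, so there is no Condorcet winner.

none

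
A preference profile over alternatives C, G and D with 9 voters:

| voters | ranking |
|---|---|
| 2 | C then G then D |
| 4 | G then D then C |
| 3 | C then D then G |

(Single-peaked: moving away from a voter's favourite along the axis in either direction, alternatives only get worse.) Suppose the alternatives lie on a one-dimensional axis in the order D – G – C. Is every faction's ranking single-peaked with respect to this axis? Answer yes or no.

no

Axis positions: D=1, G=2, C=3.
Faction 1 (peak C at position 3): ranking walks positions 3-2-1, expanding outward from the peak — single-peaked.
Faction 2 (peak G at position 2): ranking walks positions 2-1-3, expanding outward from the peak — single-peaked.
Faction 3: ranking walks positions 3-1-2; D is ranked above G even though G lies between D and the peak C on the axis — preferences dip and rise again. Not single-peaked.
Faction 3 violates single-peakedness, so the profile is not single-peaked on this axis.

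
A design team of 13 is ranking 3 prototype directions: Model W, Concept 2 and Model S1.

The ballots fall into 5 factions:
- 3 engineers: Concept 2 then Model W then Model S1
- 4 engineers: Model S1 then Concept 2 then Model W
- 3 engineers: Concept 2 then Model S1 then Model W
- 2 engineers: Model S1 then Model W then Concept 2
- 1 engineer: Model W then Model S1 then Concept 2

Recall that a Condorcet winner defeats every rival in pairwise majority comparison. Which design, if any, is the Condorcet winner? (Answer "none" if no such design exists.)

Check each pair by majority over 13 ballots:
Model W–Concept 2: Concept 2 10–3.
Model W–Model S1: Model S1 9–4.
Concept 2–Model S1: Model S1 7–6.
Model S1 wins every pairwise contest, so Model S1 is the Condorcet winner.

Model S1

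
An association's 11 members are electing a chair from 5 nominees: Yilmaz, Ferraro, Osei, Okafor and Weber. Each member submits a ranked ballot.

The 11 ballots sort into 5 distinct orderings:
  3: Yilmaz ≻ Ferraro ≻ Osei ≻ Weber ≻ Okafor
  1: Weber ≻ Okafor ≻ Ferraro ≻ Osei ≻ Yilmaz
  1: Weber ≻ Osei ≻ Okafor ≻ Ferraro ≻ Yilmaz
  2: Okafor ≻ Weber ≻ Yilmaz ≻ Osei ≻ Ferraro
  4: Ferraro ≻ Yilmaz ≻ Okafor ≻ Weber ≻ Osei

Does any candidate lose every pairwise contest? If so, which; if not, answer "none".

Pairwise majorities:
Yilmaz vs Ferraro: Ferraro, 6–5.
Yilmaz vs Osei: 3+2+4 = 9 for Yilmaz, 2 for Osei — Yilmaz by 9–2.
Yilmaz vs Okafor: Yilmaz preferred on 3+4 = 7 ballots; Yilmaz wins 7–4.
Yilmaz vs Weber: Yilmaz is ranked higher on 3+4 = 7 ballots, Weber on 4. Yilmaz wins 7–4.
Ferraro–Osei: Ferraro 8–3.
Ferraro vs Okafor: Ferraro is ranked higher on 3+4 = 7 ballots, Okafor on 4. Ferraro wins 7–4.
Ferraro vs Weber: Ferraro wins 7–4.
Osei vs Okafor: Osei is ranked higher on 3+1 = 4 ballots, Okafor on 7. Okafor wins 7–4.
Osei–Weber: Weber 8–3.
Okafor vs Weber: Okafor preferred on 2+4 = 6 ballots; Okafor wins 6–5.
Osei is beaten in every head-to-head and is the Condorcet loser.

Osei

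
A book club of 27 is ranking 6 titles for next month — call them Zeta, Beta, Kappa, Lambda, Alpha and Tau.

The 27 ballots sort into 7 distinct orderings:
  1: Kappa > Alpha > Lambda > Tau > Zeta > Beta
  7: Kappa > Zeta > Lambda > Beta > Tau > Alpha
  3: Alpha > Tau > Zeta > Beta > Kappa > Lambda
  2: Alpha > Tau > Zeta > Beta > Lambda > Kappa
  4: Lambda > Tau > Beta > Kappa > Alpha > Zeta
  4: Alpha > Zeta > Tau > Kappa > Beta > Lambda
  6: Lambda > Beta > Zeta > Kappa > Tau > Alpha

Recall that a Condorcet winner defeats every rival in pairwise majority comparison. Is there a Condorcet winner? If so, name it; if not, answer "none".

Check each pair by majority over 27 ballots:
Zeta vs Beta: Zeta preferred on 1+7+3+2+4 = 17 ballots; Zeta wins 17–10.
Zeta vs Kappa: 15 to 12, Zeta.
Zeta vs Lambda: 16 to 11, Zeta.
Zeta vs Alpha: 13 to 14, Alpha.
Zeta vs Tau: 7+4+6 = 17 for Zeta, 10 for Tau — Zeta by 17–10.
Beta vs Kappa: Beta wins 15–12.
Beta vs Lambda: 9 to 18, Lambda.
Beta vs Alpha: Beta preferred on 7+4+6 = 17 ballots; Beta wins 17–10.
Beta vs Tau: Tau, 14–13.
Kappa vs Lambda: Kappa, 15–12.
Kappa vs Alpha: Kappa wins 18–9.
Kappa vs Tau: 1+7+6 = 14 for Kappa, 13 for Tau — Kappa by 14–13.
Lambda vs Alpha: Lambda, 17–10.
Lambda–Tau: Lambda 18–9.
Alpha vs Tau: 1+3+2+4 = 10 for Alpha, 17 for Tau — Tau by 17–10.
No book is unbeaten: Zeta loses to Alpha; Beta loses to Zeta; Kappa loses to Zeta; Lambda loses to Zeta; Alpha loses to Beta; Tau loses to Zeta. In particular Zeta > Beta > Alpha > Zeta is a majority cycle — no Condorcet winner exists.

none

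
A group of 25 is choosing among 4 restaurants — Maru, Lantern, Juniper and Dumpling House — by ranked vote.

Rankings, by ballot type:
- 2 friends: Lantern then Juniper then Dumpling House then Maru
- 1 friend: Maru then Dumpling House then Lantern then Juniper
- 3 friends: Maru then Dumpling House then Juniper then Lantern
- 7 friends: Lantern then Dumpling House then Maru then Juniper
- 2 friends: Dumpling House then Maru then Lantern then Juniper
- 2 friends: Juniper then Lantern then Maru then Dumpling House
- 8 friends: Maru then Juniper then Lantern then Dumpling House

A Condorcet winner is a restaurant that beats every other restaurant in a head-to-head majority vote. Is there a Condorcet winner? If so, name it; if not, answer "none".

Pairwise majorities:
Maru vs Lantern: 14 to 11, Maru.
Maru vs Juniper: Maru wins 21–4.
Maru vs Dumpling House: Maru, 14–11.
Lantern vs Juniper: Juniper wins 13–12.
Lantern vs Dumpling House: Lantern preferred on 2+7+2+8 = 19 ballots; Lantern wins 19–6.
Juniper vs Dumpling House: 2+2+8 = 12 for Juniper, 13 for Dumpling House — Dumpling House by 13–12.
Only Maru has no losses; Maru is the Condorcet winner.

Maru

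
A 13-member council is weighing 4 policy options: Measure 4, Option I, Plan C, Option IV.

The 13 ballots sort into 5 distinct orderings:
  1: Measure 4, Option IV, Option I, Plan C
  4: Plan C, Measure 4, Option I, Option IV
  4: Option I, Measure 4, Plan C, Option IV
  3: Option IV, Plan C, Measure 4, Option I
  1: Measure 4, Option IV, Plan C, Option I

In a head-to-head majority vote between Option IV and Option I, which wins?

Option I

Ballots ranking Option IV above Option I: 1 + 3 + 1 = 5.
Ballots ranking Option I above Option IV: 13 − 5 = 8.
Option I wins the head-to-head 8–5.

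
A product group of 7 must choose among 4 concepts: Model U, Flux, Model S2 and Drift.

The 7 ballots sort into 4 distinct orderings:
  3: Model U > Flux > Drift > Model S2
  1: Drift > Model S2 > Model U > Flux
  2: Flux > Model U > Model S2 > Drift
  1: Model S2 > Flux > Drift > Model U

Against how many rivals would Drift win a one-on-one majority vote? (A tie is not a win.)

1

Drift against each rival (7 engineers):
Drift vs Model U: Model U, 5–2.
Drift vs Flux: Drift is ranked higher on 1 ballot, Flux on 6. Flux wins 6–1.
Drift vs Model S2: 4 to 3, Drift.
Drift beats Model S2; loses to Model U, Flux — 1 pairwise win.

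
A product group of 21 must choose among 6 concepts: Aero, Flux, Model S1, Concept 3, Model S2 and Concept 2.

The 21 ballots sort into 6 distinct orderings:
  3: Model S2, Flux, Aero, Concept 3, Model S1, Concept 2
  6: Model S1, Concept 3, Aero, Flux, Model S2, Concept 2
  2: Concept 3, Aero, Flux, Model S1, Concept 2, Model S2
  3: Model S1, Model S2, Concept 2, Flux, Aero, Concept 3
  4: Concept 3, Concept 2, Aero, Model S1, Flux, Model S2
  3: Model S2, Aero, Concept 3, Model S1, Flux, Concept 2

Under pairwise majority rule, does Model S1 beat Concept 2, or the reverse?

Model S1

Ballots ranking Model S1 above Concept 2: 3 + 6 + 2 + 3 + 3 = 17.
Ballots ranking Concept 2 above Model S1: 21 − 17 = 4.
Model S1 wins the head-to-head 17–4.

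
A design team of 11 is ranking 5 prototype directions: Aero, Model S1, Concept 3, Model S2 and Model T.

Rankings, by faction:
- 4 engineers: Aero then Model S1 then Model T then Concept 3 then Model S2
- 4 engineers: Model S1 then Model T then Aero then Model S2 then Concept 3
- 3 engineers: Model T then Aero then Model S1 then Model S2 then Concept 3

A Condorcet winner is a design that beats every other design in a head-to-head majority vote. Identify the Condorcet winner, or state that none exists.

Head-to-head results (11 engineers):
Aero–Model S1: Aero 7–4.
Aero–Concept 3: Aero 11–0.
Aero vs Model S2: 4+4+3 = 11 for Aero, 0 for Model S2 — Aero by 11–0.
Aero vs Model T: 4 for Aero, 7 for Model T — Model T by 7–4.
Model S1–Concept 3: Model S1 11–0.
Model S1 vs Model S2: Model S1 wins 11–0.
Model S1 vs Model T: Model S1, 8–3.
Concept 3 vs Model S2: Model S2, 7–4.
Concept 3 vs Model T: 0 for Concept 3, 11 for Model T — Model T by 11–0.
Model S2 vs Model T: Model T, 11–0.
No design is unbeaten: Aero loses to Model T; Model S1 loses to Aero; Concept 3 loses to Aero; Model S2 loses to Aero; Model T loses to Model S1. In particular Aero → Model S1 → Model T → Aero is a majority cycle — no Condorcet winner exists.

none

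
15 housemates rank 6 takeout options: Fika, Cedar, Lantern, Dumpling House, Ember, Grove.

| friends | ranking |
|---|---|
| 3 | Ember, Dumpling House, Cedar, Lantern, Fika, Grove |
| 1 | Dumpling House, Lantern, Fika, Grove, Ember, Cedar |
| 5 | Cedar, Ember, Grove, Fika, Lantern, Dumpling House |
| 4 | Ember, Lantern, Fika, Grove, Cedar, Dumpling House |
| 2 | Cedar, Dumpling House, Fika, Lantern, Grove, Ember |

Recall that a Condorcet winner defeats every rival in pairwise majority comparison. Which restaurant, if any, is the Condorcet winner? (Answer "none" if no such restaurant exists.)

Ember

Head-to-head results (15 friends):
Fika vs Cedar: Cedar, 10–5.
Fika vs Lantern: Lantern, 8–7.
Fika vs Dumpling House: Fika wins 9–6.
Fika–Ember: Ember 12–3.
Fika–Grove: Fika 10–5.
Cedar–Lantern: Cedar 10–5.
Cedar vs Dumpling House: Cedar, 11–4.
Cedar vs Ember: Ember, 8–7.
Cedar vs Grove: Cedar wins 10–5.
Lantern–Dumpling House: Lantern 9–6.
Lantern vs Ember: Ember, 12–3.
Lantern vs Grove: Lantern wins 10–5.
Dumpling House–Ember: Ember 12–3.
Dumpling House–Grove: Grove 9–6.
Ember–Grove: Ember 12–3.
Only Ember has no losses; Ember is the Condorcet winner.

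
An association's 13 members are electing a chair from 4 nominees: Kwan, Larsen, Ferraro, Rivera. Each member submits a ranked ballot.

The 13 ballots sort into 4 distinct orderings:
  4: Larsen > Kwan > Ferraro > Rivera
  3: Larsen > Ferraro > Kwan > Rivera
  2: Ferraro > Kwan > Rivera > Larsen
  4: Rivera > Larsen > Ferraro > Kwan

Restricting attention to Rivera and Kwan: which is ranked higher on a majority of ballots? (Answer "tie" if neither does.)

Kwan

Ballots ranking Rivera above Kwan: 4.
Ballots ranking Kwan above Rivera: 13 − 4 = 9.
Kwan wins the head-to-head 9–4.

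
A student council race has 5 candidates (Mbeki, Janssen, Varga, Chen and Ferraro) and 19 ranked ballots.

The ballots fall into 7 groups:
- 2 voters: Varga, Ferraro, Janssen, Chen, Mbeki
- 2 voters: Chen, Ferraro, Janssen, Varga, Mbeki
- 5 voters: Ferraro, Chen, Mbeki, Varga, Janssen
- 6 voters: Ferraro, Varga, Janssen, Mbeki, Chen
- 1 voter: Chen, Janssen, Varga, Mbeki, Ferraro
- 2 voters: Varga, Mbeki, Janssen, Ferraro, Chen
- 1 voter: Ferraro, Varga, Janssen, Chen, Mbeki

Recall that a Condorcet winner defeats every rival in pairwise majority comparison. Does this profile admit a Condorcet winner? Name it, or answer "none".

Pairwise majorities:
Mbeki vs Janssen: Mbeki preferred on 5+2 = 7 ballots; Janssen wins 12–7.
Mbeki vs Varga: Mbeki preferred on 5 ballots; Varga wins 14–5.
Mbeki vs Chen: Mbeki preferred on 6+2 = 8 ballots; Chen wins 11–8.
Mbeki vs Ferraro: 1+2 = 3 for Mbeki, 16 for Ferraro — Ferraro by 16–3.
Janssen vs Varga: Janssen is ranked higher on 2+1 = 3 ballots, Varga on 16. Varga wins 16–3.
Janssen vs Chen: 2+6+2+1 = 11 for Janssen, 8 for Chen — Janssen by 11–8.
Janssen vs Ferraro: 1+2 = 3 for Janssen, 16 for Ferraro — Ferraro by 16–3.
Varga vs Chen: Varga preferred on 2+6+2+1 = 11 ballots; Varga wins 11–8.
Varga vs Ferraro: Varga is ranked higher on 2+1+2 = 5 ballots, Ferraro on 14. Ferraro wins 14–5.
Chen vs Ferraro: 3 to 16, Ferraro.
Only Ferraro has no losses; Ferraro is the Condorcet winner.

Ferraro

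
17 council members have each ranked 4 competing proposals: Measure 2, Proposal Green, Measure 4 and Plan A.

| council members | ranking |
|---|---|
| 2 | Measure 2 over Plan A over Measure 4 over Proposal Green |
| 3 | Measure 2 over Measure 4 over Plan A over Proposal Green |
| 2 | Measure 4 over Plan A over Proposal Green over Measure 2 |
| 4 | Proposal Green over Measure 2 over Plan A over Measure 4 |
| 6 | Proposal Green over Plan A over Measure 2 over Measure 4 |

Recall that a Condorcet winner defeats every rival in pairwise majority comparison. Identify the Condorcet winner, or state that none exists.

Pairwise majorities:
Measure 2 vs Proposal Green: 2+3 = 5 for Measure 2, 12 for Proposal Green — Proposal Green by 12–5.
Measure 2 vs Measure 4: 15 to 2, Measure 2.
Measure 2 vs Plan A: Measure 2 is ranked higher on 2+3+4 = 9 ballots, Plan A on 8. Measure 2 wins 9–8.
Proposal Green vs Measure 4: 10 to 7, Proposal Green.
Proposal Green vs Plan A: Proposal Green preferred on 4+6 = 10 ballots; Proposal Green wins 10–7.
Measure 4 vs Plan A: Measure 4 preferred on 3+2 = 5 ballots; Plan A wins 12–5.
Proposal Green wins every pairwise contest, so Proposal Green is the Condorcet winner.

Proposal Green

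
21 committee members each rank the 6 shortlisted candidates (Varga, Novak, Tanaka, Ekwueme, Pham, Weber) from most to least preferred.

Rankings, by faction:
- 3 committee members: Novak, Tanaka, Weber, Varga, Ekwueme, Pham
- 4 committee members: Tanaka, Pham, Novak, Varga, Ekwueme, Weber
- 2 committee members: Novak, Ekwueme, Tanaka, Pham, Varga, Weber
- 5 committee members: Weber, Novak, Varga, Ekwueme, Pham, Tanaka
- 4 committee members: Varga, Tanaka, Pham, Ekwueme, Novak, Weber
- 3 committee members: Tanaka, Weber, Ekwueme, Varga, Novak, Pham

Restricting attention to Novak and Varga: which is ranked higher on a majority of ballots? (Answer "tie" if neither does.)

Ballots ranking Novak above Varga: 3 + 4 + 2 + 5 = 14.
Ballots ranking Varga above Novak: 21 − 14 = 7.
Novak wins the head-to-head 14–7.

Novak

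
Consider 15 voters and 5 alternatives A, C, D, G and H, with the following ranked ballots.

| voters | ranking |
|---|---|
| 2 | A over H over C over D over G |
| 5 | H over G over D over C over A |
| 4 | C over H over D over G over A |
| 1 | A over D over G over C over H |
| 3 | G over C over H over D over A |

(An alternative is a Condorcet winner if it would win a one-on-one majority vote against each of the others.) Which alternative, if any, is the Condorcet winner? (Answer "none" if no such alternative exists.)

Head-to-head results (15 voters):
A vs C: 3 to 12, C.
A vs D: 3 to 12, D.
A vs G: A preferred on 2+1 = 3 ballots; G wins 12–3.
A vs H: A is ranked higher on 2+1 = 3 ballots, H on 12. H wins 12–3.
C vs D: C preferred on 2+4+3 = 9 ballots; C wins 9–6.
C vs G: C is ranked higher on 2+4 = 6 ballots, G on 9. G wins 9–6.
C vs H: C is ranked higher on 4+1+3 = 8 ballots, H on 7. C wins 8–7.
D vs G: D is ranked higher on 2+4+1 = 7 ballots, G on 8. G wins 8–7.
D vs H: 1 to 14, H.
G vs H: 4 to 11, H.
Each alternative drops at least one matchup (A loses to C; C loses to G; D loses to C; G loses to H; H loses to C); the cycle C > H > G > C rules out a Condorcet winner.

none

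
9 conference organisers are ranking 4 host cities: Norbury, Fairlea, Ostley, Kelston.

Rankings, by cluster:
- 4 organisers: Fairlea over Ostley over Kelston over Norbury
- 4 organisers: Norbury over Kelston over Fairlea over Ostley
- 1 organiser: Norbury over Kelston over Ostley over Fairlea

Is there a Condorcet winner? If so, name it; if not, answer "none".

Head-to-head results (9 organisers):
Norbury vs Fairlea: Norbury, 5–4.
Norbury–Ostley: Norbury 5–4.
Norbury vs Kelston: Norbury wins 5–4.
Fairlea–Ostley: Fairlea 8–1.
Fairlea vs Kelston: Kelston wins 5–4.
Ostley vs Kelston: Kelston wins 5–4.
Norbury wins every pairwise contest, so Norbury is the Condorcet winner.

Norbury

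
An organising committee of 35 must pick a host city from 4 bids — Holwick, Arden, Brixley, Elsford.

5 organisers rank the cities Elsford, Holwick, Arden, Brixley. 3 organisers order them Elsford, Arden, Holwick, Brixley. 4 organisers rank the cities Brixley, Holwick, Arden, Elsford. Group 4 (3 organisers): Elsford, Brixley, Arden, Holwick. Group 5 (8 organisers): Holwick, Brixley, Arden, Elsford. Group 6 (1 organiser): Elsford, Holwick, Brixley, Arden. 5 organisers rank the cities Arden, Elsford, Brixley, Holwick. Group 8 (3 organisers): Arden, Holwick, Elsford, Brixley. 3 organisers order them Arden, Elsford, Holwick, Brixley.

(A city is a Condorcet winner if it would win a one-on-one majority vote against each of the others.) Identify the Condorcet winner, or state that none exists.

Pairwise majorities:
Holwick vs Arden: Holwick, 18–17.
Holwick–Brixley: Holwick 23–12.
Holwick–Elsford: Elsford 20–15.
Arden vs Brixley: Arden is ranked higher on 5+3+5+3+3 = 19 ballots, Brixley on 16. Arden wins 19–16.
Arden vs Elsford: Arden preferred on 4+8+5+3+3 = 23 ballots; Arden wins 23–12.
Brixley–Elsford: Elsford 23–12.
Every city loses at least once (Holwick loses to Elsford; Arden loses to Holwick; Brixley loses to Holwick; Elsford loses to Arden). The majority relation contains the cycle Holwick → Arden → Elsford → Holwick, so there is no Condorcet winner.

none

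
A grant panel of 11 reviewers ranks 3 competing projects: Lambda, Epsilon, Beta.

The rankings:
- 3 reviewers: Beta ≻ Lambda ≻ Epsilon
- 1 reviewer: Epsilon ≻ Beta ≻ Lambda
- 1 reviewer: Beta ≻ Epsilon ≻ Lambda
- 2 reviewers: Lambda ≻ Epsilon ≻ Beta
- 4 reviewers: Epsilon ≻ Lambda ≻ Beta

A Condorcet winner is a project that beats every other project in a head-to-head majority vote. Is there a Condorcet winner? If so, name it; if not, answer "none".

Pairwise majorities:
Lambda vs Epsilon: 5 to 6, Epsilon.
Lambda vs Beta: Lambda is ranked higher on 2+4 = 6 ballots, Beta on 5. Lambda wins 6–5.
Epsilon vs Beta: Epsilon is ranked higher on 1+2+4 = 7 ballots, Beta on 4. Epsilon wins 7–4.
Epsilon defeats every rival head-to-head and is the Condorcet winner.

Epsilon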